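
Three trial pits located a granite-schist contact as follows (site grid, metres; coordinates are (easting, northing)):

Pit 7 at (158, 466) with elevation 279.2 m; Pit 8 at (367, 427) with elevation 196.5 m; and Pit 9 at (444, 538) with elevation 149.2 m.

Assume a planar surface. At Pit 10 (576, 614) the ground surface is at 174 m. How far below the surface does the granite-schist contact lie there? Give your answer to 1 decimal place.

Two edge vectors: Pit 7→Pit 8 = (209, -39, -82.7), Pit 7→Pit 9 = (286, 72, -130).
Normal n = (Pit 7→Pit 8) × (Pit 7→Pit 9) = (11024.4, 3517.8, 26202).
So ∂z/∂E = −n_x/n_z = −0.42075 and ∂z/∂N = −n_y/n_z = −0.13426.
Intercept c from Pit 7: 279.2 + 66.48 + 62.56 = 408.24.
At (576, 614): z_contact = −242.35 − 82.43 + 408.24 = 83.46 m.
Depth below ground = 174 − 83.46 = 90.5 m.

90.5 m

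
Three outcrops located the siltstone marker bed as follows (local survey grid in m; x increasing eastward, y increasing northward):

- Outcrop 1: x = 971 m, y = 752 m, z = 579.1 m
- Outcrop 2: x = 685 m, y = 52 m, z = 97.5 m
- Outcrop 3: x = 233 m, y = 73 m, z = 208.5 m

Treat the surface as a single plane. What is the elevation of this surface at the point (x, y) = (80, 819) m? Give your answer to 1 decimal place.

Two edge vectors: Outcrop 1→Outcrop 2 = (-286, -700, -481.6), Outcrop 1→Outcrop 3 = (-738, -679, -370.6).
Normal n = (Outcrop 1→Outcrop 2) × (Outcrop 1→Outcrop 3) = (-67586.4, 249429.2, -322406).
So ∂z/∂x = −n_x/n_z = −0.20963 and ∂z/∂y = −n_y/n_z = 0.77365.
Intercept c from Outcrop 1: 579.1 + 203.55 − 581.78 = 200.87.
At (80, 819): z = −16.8 + 633.6 + 200.87 = 817.7 m.

817.7 m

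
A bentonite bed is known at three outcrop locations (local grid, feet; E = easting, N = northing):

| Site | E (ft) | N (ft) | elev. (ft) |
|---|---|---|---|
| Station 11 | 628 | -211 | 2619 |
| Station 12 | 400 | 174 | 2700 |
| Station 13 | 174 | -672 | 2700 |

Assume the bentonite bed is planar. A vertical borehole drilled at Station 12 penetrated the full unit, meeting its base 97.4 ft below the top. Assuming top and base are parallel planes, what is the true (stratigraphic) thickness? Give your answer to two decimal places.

94.42 ft

Let the plane be z = a·E + b·N + c.
Station 12−Station 11: −228a + 385b = 81;  Station 13−Station 11: −454a − 461b = 81.
Solving gives a = −0.24482, b = 0.06540.
|∇z| = √(a²+b²) = 0.25341, so dip δ = arctan(0.25341) = 14.22°.
True thickness = vertical thickness × cos δ = 97.4 × cos 14.22° = 94.42 ft.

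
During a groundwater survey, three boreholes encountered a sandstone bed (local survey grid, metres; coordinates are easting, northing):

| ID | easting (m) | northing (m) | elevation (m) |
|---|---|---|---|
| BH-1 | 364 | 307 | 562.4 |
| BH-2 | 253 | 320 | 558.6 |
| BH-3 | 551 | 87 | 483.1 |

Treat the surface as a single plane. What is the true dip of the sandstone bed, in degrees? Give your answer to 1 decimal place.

Two edge vectors: BH-1→BH-2 = (-111, 13, -3.8), BH-1→BH-3 = (187, -220, -79.3).
Normal n = (BH-1→BH-2) × (BH-1→BH-3) = (-1866.9, -9512.9, 21989).
So ∂z/∂easting = −n_x/n_z = 0.08490 and ∂z/∂northing = −n_y/n_z = 0.43262.
Gradient magnitude |∇z| = √(a² + b²) = √(0.00721 + 0.18716) = 0.44087.
True dip = arctan(0.44087) = 23.8°, dipping toward S (azimuth ≈ 191°).

23.8°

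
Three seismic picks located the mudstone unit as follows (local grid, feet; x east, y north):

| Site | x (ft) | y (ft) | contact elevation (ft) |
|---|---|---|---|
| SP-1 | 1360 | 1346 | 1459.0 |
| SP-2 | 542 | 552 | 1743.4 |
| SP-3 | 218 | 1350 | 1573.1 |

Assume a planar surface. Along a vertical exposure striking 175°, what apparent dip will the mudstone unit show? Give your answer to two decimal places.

13.74°

Two edge vectors: SP-1→SP-2 = (-818, -794, 284.4), SP-1→SP-3 = (-1142, 4, 114.1).
Normal n = (SP-1→SP-2) × (SP-1→SP-3) = (-91733, -231451, -910020).
So ∂z/∂x = −n_x/n_z = −0.10080 and ∂z/∂y = −n_y/n_z = −0.25434.
Unit vector along 175° is (sin 175°, cos 175°) = (0.0872, -0.9962).
Slope in that direction = a·(0.0872) + b·(-0.9962) = 0.24458.
Apparent dip = arctan|0.24458| = 13.74° (true dip is 15.3°, so apparent ≤ true as expected).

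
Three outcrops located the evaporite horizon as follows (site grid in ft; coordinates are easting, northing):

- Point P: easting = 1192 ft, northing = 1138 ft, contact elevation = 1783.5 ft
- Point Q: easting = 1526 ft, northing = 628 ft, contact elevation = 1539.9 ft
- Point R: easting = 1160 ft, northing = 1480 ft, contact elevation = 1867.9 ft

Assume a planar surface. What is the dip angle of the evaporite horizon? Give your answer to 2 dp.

24.75°

Two edge vectors: Point P→Point Q = (334, -510, -243.6), Point P→Point R = (-32, 342, 84.4).
Normal n = (Point P→Point Q) × (Point P→Point R) = (40267.2, -20394.4, 97908).
So ∂z/∂easting = −n_x/n_z = −0.41128 and ∂z/∂northing = −n_y/n_z = 0.20830.
Gradient magnitude |∇z| = √(a² + b²) = √(0.16915 + 0.04339) = 0.46102.
True dip = arctan(0.46102) = 24.75°, dipping toward ESE (azimuth ≈ 117°).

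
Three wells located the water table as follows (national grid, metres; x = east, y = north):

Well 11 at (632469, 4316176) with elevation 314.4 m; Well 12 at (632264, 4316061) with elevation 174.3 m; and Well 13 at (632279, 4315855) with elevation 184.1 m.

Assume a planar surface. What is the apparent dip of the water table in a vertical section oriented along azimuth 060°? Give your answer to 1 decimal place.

30.6°

Two edge vectors: Well 11→Well 12 = (-205, -115, -140.1), Well 11→Well 13 = (-190, -321, -130.3).
Normal n = (Well 11→Well 12) × (Well 11→Well 13) = (-29987.6, -92.5, 43955).
So ∂z/∂x = −n_x/n_z = 0.68223 and ∂z/∂y = −n_y/n_z = 0.00210.
Unit vector along 060° is (sin 60°, cos 60°) = (0.8660, 0.5000).
Slope in that direction = a·(0.8660) + b·(0.5000) = 0.59188.
Apparent dip = arctan|0.59188| = 30.6° (true dip is 34.3°, so apparent ≤ true as expected).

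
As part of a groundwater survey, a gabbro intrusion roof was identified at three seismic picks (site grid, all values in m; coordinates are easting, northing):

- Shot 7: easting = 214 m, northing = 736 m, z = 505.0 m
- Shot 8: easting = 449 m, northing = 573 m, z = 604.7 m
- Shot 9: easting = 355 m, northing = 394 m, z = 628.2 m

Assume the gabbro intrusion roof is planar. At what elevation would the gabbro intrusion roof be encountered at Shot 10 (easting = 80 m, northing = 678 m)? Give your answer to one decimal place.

Two edge vectors: Shot 7→Shot 8 = (235, -163, 99.7), Shot 7→Shot 9 = (141, -342, 123.2).
Normal n = (Shot 7→Shot 8) × (Shot 7→Shot 9) = (14015.8, -14894.3, -57387).
So ∂z/∂easting = −n_x/n_z = 0.24423 and ∂z/∂northing = −n_y/n_z = −0.25954.
Intercept c from Shot 7: 505 − 52.27 + 191.02 = 643.76.
At (80, 678): z = 19.5 − 176.0 + 643.76 = 487.3 m.

487.3 m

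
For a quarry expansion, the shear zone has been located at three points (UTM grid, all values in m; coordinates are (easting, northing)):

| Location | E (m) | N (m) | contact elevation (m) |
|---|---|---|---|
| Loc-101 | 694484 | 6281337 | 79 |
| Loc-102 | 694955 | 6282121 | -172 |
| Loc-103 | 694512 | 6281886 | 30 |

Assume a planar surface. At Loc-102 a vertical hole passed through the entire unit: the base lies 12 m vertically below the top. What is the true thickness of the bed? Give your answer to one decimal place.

11.0 m

Two edge vectors: Loc-101→Loc-102 = (471, 784, -251), Loc-101→Loc-103 = (28, 549, -49).
Normal n = (Loc-101→Loc-102) × (Loc-101→Loc-103) = (99383, 16051, 236627).
So ∂z/∂E = −n_x/n_z = −0.42000 and ∂z/∂N = −n_y/n_z = −0.06783.
|∇z| = √(a²+b²) = 0.42544, so dip δ = arctan(0.42544) = 23.05°.
True thickness = vertical thickness × cos δ = 12 × cos 23.05° = 11.0 m.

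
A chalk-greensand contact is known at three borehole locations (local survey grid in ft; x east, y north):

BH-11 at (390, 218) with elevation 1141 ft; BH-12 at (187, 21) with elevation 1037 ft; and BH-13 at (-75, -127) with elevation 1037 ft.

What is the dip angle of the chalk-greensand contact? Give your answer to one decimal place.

Let the plane be z = a·x + b·y + c.
BH-12−BH-11: −203a − 197b = −104;  BH-13−BH-11: −465a − 345b = −104.
Solving gives a = −0.71358, b = 1.26324.
Gradient magnitude |∇z| = √(a² + b²) = √(0.50920 + 1.59577) = 1.45085.
True dip = arctan(1.45085) = 55.4°, dipping toward SSE (azimuth ≈ 151°).

55.4°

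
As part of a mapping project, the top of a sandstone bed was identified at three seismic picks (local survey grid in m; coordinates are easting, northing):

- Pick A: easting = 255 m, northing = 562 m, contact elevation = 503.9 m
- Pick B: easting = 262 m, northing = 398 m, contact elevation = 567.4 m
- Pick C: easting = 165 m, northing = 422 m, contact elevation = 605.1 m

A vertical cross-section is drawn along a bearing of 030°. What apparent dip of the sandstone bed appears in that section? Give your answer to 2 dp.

30.89°

Let the plane be z = a·easting + b·northing + c.
Pick B−Pick A: 7a − 164b = 63.5;  Pick C−Pick A: −90a − 140b = 101.2.
Solving gives a = −0.48963, b = −0.40809.
Unit vector along 030° is (sin 30°, cos 30°) = (0.5000, 0.8660).
Slope in that direction = a·(0.5000) + b·(0.8660) = −0.59824.
Apparent dip = arctan|0.59824| = 30.89° (true dip is 32.5°, so apparent ≤ true as expected).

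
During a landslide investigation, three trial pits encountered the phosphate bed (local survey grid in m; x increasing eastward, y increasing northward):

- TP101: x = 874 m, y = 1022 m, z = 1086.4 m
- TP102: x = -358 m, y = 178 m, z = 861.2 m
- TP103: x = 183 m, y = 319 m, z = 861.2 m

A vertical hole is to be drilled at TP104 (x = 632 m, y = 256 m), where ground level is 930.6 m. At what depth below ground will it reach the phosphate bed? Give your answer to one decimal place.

Let the plane be z = a·x + b·y + c.
TP102−TP101: −1232a − 844b = −225.2;  TP103−TP101: −691a − 703b = −225.2.
Solving gives a = −0.112245, b = 0.430670.
Then c = 1086.4 − a·874 − b·1022 = 744.36.
At (632, 256): z_contact = −70.94 + 110.25 + 744.36 = 783.67 m.
Depth below ground = 930.6 − 783.67 = 146.9 m.

146.9 m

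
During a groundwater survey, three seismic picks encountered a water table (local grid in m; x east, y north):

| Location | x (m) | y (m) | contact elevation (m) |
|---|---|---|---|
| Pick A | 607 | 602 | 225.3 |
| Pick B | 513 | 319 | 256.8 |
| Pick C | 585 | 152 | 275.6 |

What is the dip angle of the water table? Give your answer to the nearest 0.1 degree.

Let the plane be z = a·x + b·y + c.
Pick B−Pick A: −94a − 283b = 31.5;  Pick C−Pick A: −22a − 450b = 50.3.
Solving gives a = 0.00166, b = −0.11186.
Gradient magnitude |∇z| = √(a² + b²) = √(0.00000 + 0.01251) = 0.11187.
True dip = arctan(0.11187) = 6.4°, dipping toward N (azimuth ≈ 359°).

6.4°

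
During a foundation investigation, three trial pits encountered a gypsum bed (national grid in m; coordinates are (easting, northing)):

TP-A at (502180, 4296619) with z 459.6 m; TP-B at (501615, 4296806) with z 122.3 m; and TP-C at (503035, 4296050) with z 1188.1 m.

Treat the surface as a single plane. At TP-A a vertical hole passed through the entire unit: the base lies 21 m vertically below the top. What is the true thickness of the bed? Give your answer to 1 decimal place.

16.1 m

Let the plane be z = a·E + b·N + c.
TP-B−TP-A: −565a + 187b = −337.3;  TP-C−TP-A: 855a − 569b = 728.5.
Solving gives a = 0.34464, b = −0.76244.
|∇z| = √(a²+b²) = 0.83672, so dip δ = arctan(0.83672) = 39.92°.
True thickness = vertical thickness × cos δ = 21 × cos 39.92° = 16.1 m.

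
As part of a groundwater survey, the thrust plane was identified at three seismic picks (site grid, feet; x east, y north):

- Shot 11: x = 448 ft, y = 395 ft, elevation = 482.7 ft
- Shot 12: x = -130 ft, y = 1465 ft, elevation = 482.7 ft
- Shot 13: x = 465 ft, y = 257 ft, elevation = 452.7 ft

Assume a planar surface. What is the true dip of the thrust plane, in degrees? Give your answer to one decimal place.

30.6°

Two edge vectors: Shot 11→Shot 12 = (-578, 1070, 0), Shot 11→Shot 13 = (17, -138, -30).
Normal n = (Shot 11→Shot 12) × (Shot 11→Shot 13) = (-32100, -17340, 61574).
So ∂z/∂x = −n_x/n_z = 0.52132 and ∂z/∂y = −n_y/n_z = 0.28161.
Gradient magnitude |∇z| = √(a² + b²) = √(0.27178 + 0.07931) = 0.59252.
True dip = arctan(0.59252) = 30.6°, dipping toward WSW (azimuth ≈ 242°).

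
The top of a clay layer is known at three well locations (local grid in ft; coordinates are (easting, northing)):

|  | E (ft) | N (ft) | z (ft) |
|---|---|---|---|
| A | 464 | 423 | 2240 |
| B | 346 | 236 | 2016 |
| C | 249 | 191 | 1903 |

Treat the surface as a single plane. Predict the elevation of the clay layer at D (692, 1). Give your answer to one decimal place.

2160.3 ft

Two edge vectors: A→B = (-118, -187, -224), A→C = (-215, -232, -337).
Normal n = (A→B) × (A→C) = (11051, 8394, -12829).
So ∂z/∂E = −n_x/n_z = 0.86141 and ∂z/∂N = −n_y/n_z = 0.65430.
Intercept c from A: 2240 − 399.69 − 276.77 = 1563.54.
At (692, 1): z = 596.1 + 0.7 + 1563.54 = 2160.3 ft.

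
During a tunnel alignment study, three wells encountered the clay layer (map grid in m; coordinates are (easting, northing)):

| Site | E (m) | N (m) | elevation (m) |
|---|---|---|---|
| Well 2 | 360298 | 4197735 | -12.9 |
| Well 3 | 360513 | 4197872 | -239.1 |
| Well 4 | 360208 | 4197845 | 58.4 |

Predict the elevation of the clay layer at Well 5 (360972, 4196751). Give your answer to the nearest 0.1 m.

Two edge vectors: Well 2→Well 3 = (215, 137, -226.2), Well 2→Well 4 = (-90, 110, 71.3).
Normal n = (Well 2→Well 3) × (Well 2→Well 4) = (34650.1, 5028.5, 35980).
So ∂z/∂E = −n_x/n_z = −0.963037799 and ∂z/∂N = −n_y/n_z = −0.139758199.
Intercept c from Well 2: -12.9 + 346980.59 + 586667.88 = 933635.58.
At (360972, 4196751): z = −347629.7 − 586530.4 + 933635.58 = -524.5 m.

-524.5 m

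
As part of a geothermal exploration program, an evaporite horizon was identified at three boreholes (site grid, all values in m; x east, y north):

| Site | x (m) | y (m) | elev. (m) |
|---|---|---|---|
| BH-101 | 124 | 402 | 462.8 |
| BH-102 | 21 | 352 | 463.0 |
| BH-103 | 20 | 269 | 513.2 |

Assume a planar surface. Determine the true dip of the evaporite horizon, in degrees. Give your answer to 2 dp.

Two edge vectors: BH-101→BH-102 = (-103, -50, 0.2), BH-101→BH-103 = (-104, -133, 50.4).
Normal n = (BH-101→BH-102) × (BH-101→BH-103) = (-2493.4, 5170.4, 8499).
So ∂z/∂x = −n_x/n_z = 0.29338 and ∂z/∂y = −n_y/n_z = −0.60835.
Gradient magnitude |∇z| = √(a² + b²) = √(0.08607 + 0.37009) = 0.67540.
True dip = arctan(0.67540) = 34.04°, dipping toward NNW (azimuth ≈ 334°).

34.04°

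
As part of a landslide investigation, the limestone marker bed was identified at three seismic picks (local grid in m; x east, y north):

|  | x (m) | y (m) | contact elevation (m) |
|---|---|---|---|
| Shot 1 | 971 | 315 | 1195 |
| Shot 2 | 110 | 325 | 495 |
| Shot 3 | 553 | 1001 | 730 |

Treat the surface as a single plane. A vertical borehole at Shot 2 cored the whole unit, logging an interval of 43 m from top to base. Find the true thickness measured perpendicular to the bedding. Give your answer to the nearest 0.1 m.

33.1 m

Two edge vectors: Shot 1→Shot 2 = (-861, 10, -700), Shot 1→Shot 3 = (-418, 686, -465).
Normal n = (Shot 1→Shot 2) × (Shot 1→Shot 3) = (475550, -107765, -586466).
So ∂z/∂x = −n_x/n_z = 0.81087 and ∂z/∂y = −n_y/n_z = −0.18375.
|∇z| = √(a²+b²) = 0.83143, so dip δ = arctan(0.83143) = 39.74°.
True thickness = vertical thickness × cos δ = 43 × cos 39.74° = 33.1 m.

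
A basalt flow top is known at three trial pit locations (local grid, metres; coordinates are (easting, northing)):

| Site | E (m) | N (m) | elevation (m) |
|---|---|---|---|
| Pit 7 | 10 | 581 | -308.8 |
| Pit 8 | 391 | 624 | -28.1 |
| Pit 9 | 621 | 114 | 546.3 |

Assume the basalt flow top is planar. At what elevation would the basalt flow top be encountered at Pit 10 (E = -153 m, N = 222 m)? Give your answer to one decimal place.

Two edge vectors: Pit 7→Pit 8 = (381, 43, 280.7), Pit 7→Pit 9 = (611, -467, 855.1).
Normal n = (Pit 7→Pit 8) × (Pit 7→Pit 9) = (167856.2, -154285.4, -204200).
So ∂z/∂E = −n_x/n_z = 0.82202 and ∂z/∂N = −n_y/n_z = −0.75556.
Intercept c from Pit 7: -308.8 − 8.22 + 438.98 = 121.96.
At (-153, 222): z = −125.8 − 167.7 + 121.96 = -171.5 m.

-171.5 m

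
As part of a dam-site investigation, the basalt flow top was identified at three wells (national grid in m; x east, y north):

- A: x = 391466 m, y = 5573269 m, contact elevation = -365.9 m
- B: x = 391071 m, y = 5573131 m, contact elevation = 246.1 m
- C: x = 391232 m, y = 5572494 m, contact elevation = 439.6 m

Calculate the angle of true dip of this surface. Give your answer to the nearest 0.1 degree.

55.8°

Let the plane be z = a·x + b·y + c.
B−A: −395a − 138b = 612;  C−A: −234a − 775b = 805.5.
Solving gives a = −1.32614, b = −0.63895.
Gradient magnitude |∇z| = √(a² + b²) = √(1.75865 + 0.40825) = 1.47204.
True dip = arctan(1.47204) = 55.8°, dipping toward ENE (azimuth ≈ 064°).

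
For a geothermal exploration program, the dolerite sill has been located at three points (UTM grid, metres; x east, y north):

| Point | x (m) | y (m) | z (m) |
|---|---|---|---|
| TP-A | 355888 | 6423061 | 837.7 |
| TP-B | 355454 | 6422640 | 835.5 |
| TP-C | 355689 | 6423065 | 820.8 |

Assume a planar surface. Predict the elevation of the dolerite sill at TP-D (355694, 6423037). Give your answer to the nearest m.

Let the plane be z = a·x + b·y + c.
TP-B−TP-A: −434a − 421b = −2.2;  TP-C−TP-A: −199a + 4b = −16.9.
Solving gives a = 0.08330351, b = −0.08065018.
Then c = 837.7 − a·355888 − b·6423061 = 489211.99.
At (355694, 6423037): z = 29630.6 − 518019.1 + 489211.99 = 823.5 m.

823 m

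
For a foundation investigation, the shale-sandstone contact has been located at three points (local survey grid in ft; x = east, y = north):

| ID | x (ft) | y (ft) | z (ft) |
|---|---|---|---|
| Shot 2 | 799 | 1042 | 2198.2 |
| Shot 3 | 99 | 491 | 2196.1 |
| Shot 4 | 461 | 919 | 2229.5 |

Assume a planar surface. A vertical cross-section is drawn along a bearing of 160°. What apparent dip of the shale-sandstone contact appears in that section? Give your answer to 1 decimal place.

15.2°

Two edge vectors: Shot 2→Shot 3 = (-700, -551, -2.1), Shot 2→Shot 4 = (-338, -123, 31.3).
Normal n = (Shot 2→Shot 3) × (Shot 2→Shot 4) = (-17504.6, 22619.8, -100138).
So ∂z/∂x = −n_x/n_z = −0.17480 and ∂z/∂y = −n_y/n_z = 0.22589.
Unit vector along 160° is (sin 160°, cos 160°) = (0.3420, -0.9397).
Slope in that direction = a·(0.3420) + b·(-0.9397) = −0.27205.
Apparent dip = arctan|0.27205| = 15.2° (true dip is 15.9°, so apparent ≤ true as expected).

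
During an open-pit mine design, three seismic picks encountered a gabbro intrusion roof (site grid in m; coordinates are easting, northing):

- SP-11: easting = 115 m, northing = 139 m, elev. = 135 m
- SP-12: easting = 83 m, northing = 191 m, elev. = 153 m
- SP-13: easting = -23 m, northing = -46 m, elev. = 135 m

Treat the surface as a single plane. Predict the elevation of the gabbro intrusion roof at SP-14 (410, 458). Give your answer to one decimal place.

Let the plane be z = a·easting + b·northing + c.
SP-12−SP-11: −32a + 52b = 18;  SP-13−SP-11: −138a − 185b = 0.
Solving gives a = −0.25428, b = 0.18968.
Then c = 135 − a·115 − b·139 = 137.88.
At (410, 458): z = −104.3 + 86.9 + 137.88 = 120.5 m.

120.5 m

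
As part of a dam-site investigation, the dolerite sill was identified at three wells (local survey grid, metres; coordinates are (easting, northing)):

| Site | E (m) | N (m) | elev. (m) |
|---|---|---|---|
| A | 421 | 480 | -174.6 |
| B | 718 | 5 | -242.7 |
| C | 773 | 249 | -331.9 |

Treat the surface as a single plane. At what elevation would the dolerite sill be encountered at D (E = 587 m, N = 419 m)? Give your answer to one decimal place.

-259.8 m

Two edge vectors: A→B = (297, -475, -68.1), A→C = (352, -231, -157.3).
Normal n = (A→B) × (A→C) = (58986.4, 22746.9, 98593).
So ∂z/∂E = −n_x/n_z = −0.59828 and ∂z/∂N = −n_y/n_z = −0.23072.
Intercept c from A: -174.6 + 251.88 + 110.74 = 188.02.
At (587, 419): z = −351.2 − 96.7 + 188.02 = -259.8 m.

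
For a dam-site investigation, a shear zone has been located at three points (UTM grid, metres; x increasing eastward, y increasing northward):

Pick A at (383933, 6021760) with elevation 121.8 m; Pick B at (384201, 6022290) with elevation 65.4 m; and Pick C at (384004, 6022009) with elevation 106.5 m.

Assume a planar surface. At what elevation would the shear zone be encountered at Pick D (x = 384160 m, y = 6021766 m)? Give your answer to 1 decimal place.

Let the plane be z = a·x + b·y + c.
Pick B−Pick A: 268a + 530b = −56.4;  Pick C−Pick A: 71a + 249b = −15.3.
Solving gives a = −0.203924129, b = −0.003298742.
Then c = 121.8 − a·383933 − b·6021760 = 98279.24.
At (384160, 6021766): z = −78339.5 − 19864.3 + 98279.24 = 75.5 m.

75.5 m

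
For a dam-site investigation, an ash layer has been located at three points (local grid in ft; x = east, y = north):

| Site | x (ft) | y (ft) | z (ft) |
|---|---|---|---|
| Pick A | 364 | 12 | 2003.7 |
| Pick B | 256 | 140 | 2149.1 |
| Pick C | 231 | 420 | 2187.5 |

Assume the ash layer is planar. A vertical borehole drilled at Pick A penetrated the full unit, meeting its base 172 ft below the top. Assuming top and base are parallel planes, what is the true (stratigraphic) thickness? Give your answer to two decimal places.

Two edge vectors: Pick A→Pick B = (-108, 128, 145.4), Pick A→Pick C = (-133, 408, 183.8).
Normal n = (Pick A→Pick B) × (Pick A→Pick C) = (-35796.8, 512.2, -27040).
So ∂z/∂x = −n_x/n_z = −1.32385 and ∂z/∂y = −n_y/n_z = 0.01894.
|∇z| = √(a²+b²) = 1.32398, so dip δ = arctan(1.32398) = 52.94°.
True thickness = vertical thickness × cos δ = 172 × cos 52.94° = 103.66 ft.

103.66 ft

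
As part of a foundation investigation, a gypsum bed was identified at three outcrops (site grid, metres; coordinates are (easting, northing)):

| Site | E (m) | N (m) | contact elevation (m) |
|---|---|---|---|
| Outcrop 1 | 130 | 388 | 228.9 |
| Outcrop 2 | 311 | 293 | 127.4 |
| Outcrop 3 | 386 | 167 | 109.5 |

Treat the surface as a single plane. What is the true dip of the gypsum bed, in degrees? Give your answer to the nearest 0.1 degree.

Let the plane be z = a·E + b·N + c.
Outcrop 2−Outcrop 1: 181a − 95b = −101.5;  Outcrop 3−Outcrop 1: 256a − 221b = −119.4.
Solving gives a = −0.70713, b = −0.27885.
Gradient magnitude |∇z| = √(a² + b²) = √(0.50003 + 0.07776) = 0.76012.
True dip = arctan(0.76012) = 37.2°, dipping toward ENE (azimuth ≈ 068°).

37.2°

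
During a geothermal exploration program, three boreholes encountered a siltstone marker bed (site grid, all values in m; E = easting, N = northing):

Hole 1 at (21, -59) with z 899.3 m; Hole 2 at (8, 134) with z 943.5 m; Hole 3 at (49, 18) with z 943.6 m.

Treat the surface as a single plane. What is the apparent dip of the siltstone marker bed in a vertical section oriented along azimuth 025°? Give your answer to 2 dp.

Let the plane be z = a·E + b·N + c.
Hole 2−Hole 1: −13a + 193b = 44.2;  Hole 3−Hole 1: 28a + 77b = 44.3.
Solving gives a = 0.80351, b = 0.28314.
Unit vector along 025° is (sin 25°, cos 25°) = (0.4226, 0.9063).
Slope in that direction = a·(0.4226) + b·(0.9063) = 0.59619.
Apparent dip = arctan|0.59619| = 30.80° (true dip is 40.4°, so apparent ≤ true as expected).

30.80°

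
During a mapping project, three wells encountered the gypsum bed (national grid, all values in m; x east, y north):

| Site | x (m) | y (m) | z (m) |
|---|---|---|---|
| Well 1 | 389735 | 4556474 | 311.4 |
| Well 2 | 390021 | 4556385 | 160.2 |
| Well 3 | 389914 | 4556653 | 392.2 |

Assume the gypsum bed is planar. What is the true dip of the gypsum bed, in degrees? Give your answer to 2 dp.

Let the plane be z = a·x + b·y + c.
Well 2−Well 1: 286a − 89b = −151.2;  Well 3−Well 1: 179a + 179b = 80.8.
Solving gives a = −0.29607, b = 0.74747.
Gradient magnitude |∇z| = √(a² + b²) = √(0.08766 + 0.55870) = 0.80397.
True dip = arctan(0.80397) = 38.80°, dipping toward SSE (azimuth ≈ 158°).

38.80°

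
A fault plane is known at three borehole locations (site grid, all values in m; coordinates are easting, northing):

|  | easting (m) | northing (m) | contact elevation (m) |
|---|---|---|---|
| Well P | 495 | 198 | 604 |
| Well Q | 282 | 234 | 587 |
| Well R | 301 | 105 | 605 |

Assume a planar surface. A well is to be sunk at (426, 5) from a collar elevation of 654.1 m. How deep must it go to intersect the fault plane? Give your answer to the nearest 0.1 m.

Let the plane be z = a·easting + b·northing + c.
Well Q−Well P: −213a + 36b = −17;  Well R−Well P: −194a − 93b = 1.
Solving gives a = 0.05766, b = −0.13104.
Then c = 604 − a·495 − b·198 = 601.40.
At (426, 5): z_contact = 24.56 − 0.66 + 601.40 = 625.31 m.
Depth below ground = 654.1 − 625.31 = 28.8 m.

28.8 m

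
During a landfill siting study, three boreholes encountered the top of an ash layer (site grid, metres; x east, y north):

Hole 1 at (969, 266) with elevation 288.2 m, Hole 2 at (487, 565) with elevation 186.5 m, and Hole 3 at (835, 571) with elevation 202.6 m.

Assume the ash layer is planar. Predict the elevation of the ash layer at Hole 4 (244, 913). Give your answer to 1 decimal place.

Two edge vectors: Hole 1→Hole 2 = (-482, 299, -101.7), Hole 1→Hole 3 = (-134, 305, -85.6).
Normal n = (Hole 1→Hole 2) × (Hole 1→Hole 3) = (5424.1, -27631.4, -106944).
So ∂z/∂x = −n_x/n_z = 0.05072 and ∂z/∂y = −n_y/n_z = −0.25837.
Intercept c from Hole 1: 288.2 − 49.15 + 68.73 = 307.78.
At (244, 913): z = 12.4 − 235.9 + 307.78 = 84.3 m.

84.3 m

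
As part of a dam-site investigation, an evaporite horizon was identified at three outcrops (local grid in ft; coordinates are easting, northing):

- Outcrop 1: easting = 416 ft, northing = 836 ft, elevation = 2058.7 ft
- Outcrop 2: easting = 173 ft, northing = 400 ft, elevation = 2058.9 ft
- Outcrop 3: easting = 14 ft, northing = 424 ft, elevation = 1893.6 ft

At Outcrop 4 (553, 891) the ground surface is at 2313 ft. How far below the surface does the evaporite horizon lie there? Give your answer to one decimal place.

152.4 ft

Let the plane be z = a·easting + b·northing + c.
Outcrop 2−Outcrop 1: −243a − 436b = 0.2;  Outcrop 3−Outcrop 1: −402a − 412b = −165.1.
Solving gives a = 0.95889, b = −0.53488.
Then c = 2058.7 − a·416 − b·836 = 2106.97.
At (553, 891): z_contact = 530.26 − 476.58 + 2106.97 = 2160.65 ft.
Depth below ground = 2313 − 2160.65 = 152.4 ft.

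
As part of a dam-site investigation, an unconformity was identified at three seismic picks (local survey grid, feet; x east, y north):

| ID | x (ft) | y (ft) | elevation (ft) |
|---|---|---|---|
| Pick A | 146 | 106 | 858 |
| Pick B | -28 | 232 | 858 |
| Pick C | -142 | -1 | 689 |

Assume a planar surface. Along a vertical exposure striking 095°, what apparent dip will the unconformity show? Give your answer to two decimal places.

18.76°

Let the plane be z = a·x + b·y + c.
Pick B−Pick A: −174a + 126b = 0;  Pick C−Pick A: −288a − 107b = −169.
Solving gives a = 0.38783, b = 0.53557.
Unit vector along 095° is (sin 95°, cos 95°) = (0.9962, -0.0872).
Slope in that direction = a·(0.9962) + b·(-0.0872) = 0.33967.
Apparent dip = arctan|0.33967| = 18.76° (true dip is 33.5°, so apparent ≤ true as expected).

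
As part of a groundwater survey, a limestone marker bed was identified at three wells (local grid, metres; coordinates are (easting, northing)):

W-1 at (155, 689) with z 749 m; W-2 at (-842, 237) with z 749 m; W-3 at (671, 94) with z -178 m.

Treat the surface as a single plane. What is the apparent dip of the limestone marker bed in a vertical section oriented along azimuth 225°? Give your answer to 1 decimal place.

Two edge vectors: W-1→W-2 = (-997, -452, 0), W-1→W-3 = (516, -595, -927).
Normal n = (W-1→W-2) × (W-1→W-3) = (419004, -924219, 826447).
So ∂z/∂E = −n_x/n_z = −0.50699 and ∂z/∂N = −n_y/n_z = 1.11830.
Unit vector along 225° is (sin 225°, cos 225°) = (-0.7071, -0.7071).
Slope in that direction = a·(-0.7071) + b·(-0.7071) = −0.43226.
Apparent dip = arctan|0.43226| = 23.4° (true dip is 50.8°, so apparent ≤ true as expected).

23.4°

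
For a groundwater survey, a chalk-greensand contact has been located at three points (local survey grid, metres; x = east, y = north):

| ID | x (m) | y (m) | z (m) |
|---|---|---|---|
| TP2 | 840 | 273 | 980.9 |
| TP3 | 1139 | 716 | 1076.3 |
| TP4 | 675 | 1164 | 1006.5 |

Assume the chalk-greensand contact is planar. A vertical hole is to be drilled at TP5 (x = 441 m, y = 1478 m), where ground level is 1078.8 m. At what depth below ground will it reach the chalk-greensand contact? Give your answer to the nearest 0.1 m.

101.4 m

Let the plane be z = a·x + b·y + c.
TP3−TP2: 299a + 443b = 95.4;  TP4−TP2: −165a + 891b = 25.6.
Solving gives a = 0.216965, b = 0.068911.
Then c = 980.9 − a·840 − b·273 = 779.84.
At (441, 1478): z_contact = 95.68 + 101.85 + 779.84 = 977.37 m.
Depth below ground = 1078.8 − 977.37 = 101.4 m.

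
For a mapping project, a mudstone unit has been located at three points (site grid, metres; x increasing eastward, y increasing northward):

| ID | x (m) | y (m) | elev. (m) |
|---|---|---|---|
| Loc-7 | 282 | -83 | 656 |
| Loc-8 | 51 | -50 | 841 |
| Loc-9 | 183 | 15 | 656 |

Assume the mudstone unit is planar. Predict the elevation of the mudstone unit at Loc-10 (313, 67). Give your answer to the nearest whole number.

Let the plane be z = a·x + b·y + c.
Loc-8−Loc-7: −231a + 33b = 185;  Loc-9−Loc-7: −99a + 98b = 0.
Solving gives a = −0.93594, b = −0.94549.
Then c = 656 − a·282 − b·-83 = 841.46.
At (313, 67): z = −292.9 − 63.3 + 841.46 = 485.2 m.

485 m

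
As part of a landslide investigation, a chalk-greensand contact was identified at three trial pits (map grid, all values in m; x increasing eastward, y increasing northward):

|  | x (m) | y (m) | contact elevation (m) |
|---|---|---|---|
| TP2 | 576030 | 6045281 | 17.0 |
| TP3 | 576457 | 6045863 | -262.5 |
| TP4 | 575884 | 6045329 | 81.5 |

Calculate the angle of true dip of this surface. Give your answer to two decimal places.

Two edge vectors: TP2→TP3 = (427, 582, -279.5), TP2→TP4 = (-146, 48, 64.5).
Normal n = (TP2→TP3) × (TP2→TP4) = (50955, 13265.5, 105468).
So ∂z/∂x = −n_x/n_z = −0.48313 and ∂z/∂y = −n_y/n_z = −0.12578.
Gradient magnitude |∇z| = √(a² + b²) = √(0.23342 + 0.01582) = 0.49924.
True dip = arctan(0.49924) = 26.53°, dipping toward ENE (azimuth ≈ 075°).

26.53°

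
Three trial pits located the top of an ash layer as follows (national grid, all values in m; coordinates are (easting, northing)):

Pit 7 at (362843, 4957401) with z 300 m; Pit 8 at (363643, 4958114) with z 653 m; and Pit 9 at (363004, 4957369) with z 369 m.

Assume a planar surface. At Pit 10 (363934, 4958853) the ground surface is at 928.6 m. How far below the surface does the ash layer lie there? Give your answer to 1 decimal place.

Two edge vectors: Pit 7→Pit 8 = (800, 713, 353), Pit 7→Pit 9 = (161, -32, 69).
Normal n = (Pit 7→Pit 8) × (Pit 7→Pit 9) = (60493, 1633, -140393).
So ∂z/∂E = −n_x/n_z = 0.430883306 and ∂z/∂N = −n_y/n_z = 0.011631634.
Intercept c from Pit 7: 300 − 156342.99 − 57662.67 = −213705.67.
At (363934, 4958853): z_contact = 156813.09 + 57679.56 − 213705.67 = 786.98 m.
Depth below ground = 928.6 − 786.98 = 141.6 m.

141.6 m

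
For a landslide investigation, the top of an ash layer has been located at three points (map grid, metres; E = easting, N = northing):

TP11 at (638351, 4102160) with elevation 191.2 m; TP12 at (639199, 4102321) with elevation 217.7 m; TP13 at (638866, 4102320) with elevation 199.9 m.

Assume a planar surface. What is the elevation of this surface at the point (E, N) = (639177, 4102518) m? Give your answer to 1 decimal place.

Let the plane be z = a·E + b·N + c.
TP12−TP11: 848a + 161b = 26.5;  TP13−TP11: 515a + 160b = 8.7.
Solving gives a = 0.053810291, b = −0.118826874.
Then c = 191.2 − a·638351 − b·4102160 = 453288.20.
At (639177, 4102518): z = 34394.3 − 487489.4 + 453288.20 = 193.1 m.

193.1 m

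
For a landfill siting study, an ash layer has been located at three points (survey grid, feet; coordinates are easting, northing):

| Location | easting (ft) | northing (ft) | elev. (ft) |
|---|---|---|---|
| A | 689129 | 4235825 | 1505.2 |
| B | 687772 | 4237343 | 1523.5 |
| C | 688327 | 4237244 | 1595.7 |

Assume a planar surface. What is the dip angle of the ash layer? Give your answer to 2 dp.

12.37°

Let the plane be z = a·easting + b·northing + c.
B−A: −1357a + 1518b = 18.3;  C−A: −802a + 1419b = 90.5.
Solving gives a = 0.15733, b = 0.15270.
Gradient magnitude |∇z| = √(a² + b²) = √(0.02475 + 0.02332) = 0.21925.
True dip = arctan(0.21925) = 12.37°, dipping toward SW (azimuth ≈ 226°).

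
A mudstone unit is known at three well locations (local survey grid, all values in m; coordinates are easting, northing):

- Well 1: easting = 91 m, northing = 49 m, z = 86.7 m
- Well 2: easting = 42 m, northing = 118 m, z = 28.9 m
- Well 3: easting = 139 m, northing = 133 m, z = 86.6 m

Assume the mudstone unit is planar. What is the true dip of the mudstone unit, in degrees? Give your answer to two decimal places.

Let the plane be z = a·easting + b·northing + c.
Well 2−Well 1: −49a + 69b = −57.8;  Well 3−Well 1: 48a + 84b = −0.1.
Solving gives a = 0.65271, b = −0.37417.
Gradient magnitude |∇z| = √(a² + b²) = √(0.42603 + 0.14000) = 0.75235.
True dip = arctan(0.75235) = 36.96°, dipping toward WNW (azimuth ≈ 300°).

36.96°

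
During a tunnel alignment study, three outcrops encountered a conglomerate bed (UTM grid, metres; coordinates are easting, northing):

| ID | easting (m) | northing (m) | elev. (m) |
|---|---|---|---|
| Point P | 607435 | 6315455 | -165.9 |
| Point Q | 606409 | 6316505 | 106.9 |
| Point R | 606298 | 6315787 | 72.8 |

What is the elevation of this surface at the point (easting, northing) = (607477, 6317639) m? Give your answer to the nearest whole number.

-7 m

Let the plane be z = a·easting + b·northing + c.
Point Q−Point P: −1026a + 1050b = 272.8;  Point R−Point P: −1137a + 332b = 238.7.
Solving gives a = −0.18760200, b = 0.07649557.
Then c = -165.9 − a·607435 − b·6315455 = −369314.23.
At (607477, 6317639): z = −113963.9 + 483271.4 − 369314.23 = -6.7 m.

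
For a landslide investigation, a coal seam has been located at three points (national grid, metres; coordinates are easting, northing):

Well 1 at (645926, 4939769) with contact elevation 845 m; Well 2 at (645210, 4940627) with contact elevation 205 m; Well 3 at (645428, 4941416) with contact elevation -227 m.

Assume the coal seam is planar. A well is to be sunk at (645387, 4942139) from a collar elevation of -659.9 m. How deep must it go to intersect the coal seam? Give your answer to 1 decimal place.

6.0 m

Two edge vectors: Well 1→Well 2 = (-716, 858, -640), Well 1→Well 3 = (-498, 1647, -1072).
Normal n = (Well 1→Well 2) × (Well 1→Well 3) = (134304, -448832, -751968).
So ∂z/∂easting = −n_x/n_z = 0.178603345 and ∂z/∂northing = −n_y/n_z = −0.596876463.
Intercept c from Well 1: 845 − 115364.54 + 2948431.85 = 2833912.30.
At (645387, 4942139): z_contact = 115268.28 − 2949846.45 + 2833912.30 = -665.86 m.
Depth below ground = -659.9 − (-665.86) = 6.0 m.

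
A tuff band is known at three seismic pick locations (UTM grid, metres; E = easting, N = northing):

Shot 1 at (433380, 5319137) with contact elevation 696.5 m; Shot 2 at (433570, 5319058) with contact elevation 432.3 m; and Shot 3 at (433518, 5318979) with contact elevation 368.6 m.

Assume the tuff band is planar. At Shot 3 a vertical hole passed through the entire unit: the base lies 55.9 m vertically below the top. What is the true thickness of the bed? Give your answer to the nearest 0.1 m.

Let the plane be z = a·E + b·N + c.
Shot 2−Shot 1: 190a − 79b = −264.2;  Shot 3−Shot 1: 138a − 158b = −327.9.
Solving gives a = −0.82851, b = 1.35168.
|∇z| = √(a²+b²) = 1.58539, so dip δ = arctan(1.58539) = 57.76°.
True thickness = vertical thickness × cos δ = 55.9 × cos 57.76° = 29.8 m.

29.8 m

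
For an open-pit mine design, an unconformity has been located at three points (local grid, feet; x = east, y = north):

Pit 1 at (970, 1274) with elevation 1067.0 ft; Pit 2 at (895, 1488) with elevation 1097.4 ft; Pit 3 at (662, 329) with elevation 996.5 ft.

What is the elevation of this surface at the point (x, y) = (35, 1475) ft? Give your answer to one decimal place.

1181.8 ft

Two edge vectors: Pit 1→Pit 2 = (-75, 214, 30.4), Pit 1→Pit 3 = (-308, -945, -70.5).
Normal n = (Pit 1→Pit 2) × (Pit 1→Pit 3) = (13641, -14650.7, 136787).
So ∂z/∂x = −n_x/n_z = −0.099724 and ∂z/∂y = −n_y/n_z = 0.107106.
Intercept c from Pit 1: 1067 + 96.73 − 136.45 = 1027.28.
At (35, 1475): z = −3.5 + 158.0 + 1027.28 = 1181.8 ft.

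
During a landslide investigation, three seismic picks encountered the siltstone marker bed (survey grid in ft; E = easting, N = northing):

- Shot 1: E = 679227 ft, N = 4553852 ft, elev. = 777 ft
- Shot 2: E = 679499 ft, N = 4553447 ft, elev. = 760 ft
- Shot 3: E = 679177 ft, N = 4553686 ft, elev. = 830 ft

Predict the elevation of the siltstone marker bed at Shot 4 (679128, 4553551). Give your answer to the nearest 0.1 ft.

Let the plane be z = a·E + b·N + c.
Shot 2−Shot 1: 272a − 405b = −17;  Shot 3−Shot 1: −50a − 166b = 53.
Solving gives a = −0.371349500, b = −0.207424849.
Then c = 777 − a·679227 − b·4553852 = 1197589.67.
At (679128, 4553551): z = −252193.8 − 944519.6 + 1197589.67 = 876.2 ft.

876.2 ft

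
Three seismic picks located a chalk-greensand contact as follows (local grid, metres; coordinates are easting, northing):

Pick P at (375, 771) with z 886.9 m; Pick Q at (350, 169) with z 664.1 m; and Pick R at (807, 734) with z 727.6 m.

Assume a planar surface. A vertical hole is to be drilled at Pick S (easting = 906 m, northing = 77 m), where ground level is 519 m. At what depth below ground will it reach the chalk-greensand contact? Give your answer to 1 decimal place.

Two edge vectors: Pick P→Pick Q = (-25, -602, -222.8), Pick P→Pick R = (432, -37, -159.3).
Normal n = (Pick P→Pick Q) × (Pick P→Pick R) = (87655, -100232.1, 260989).
So ∂z/∂easting = −n_x/n_z = −0.33586 and ∂z/∂northing = −n_y/n_z = 0.38405.
Intercept c from Pick P: 886.9 + 125.95 − 296.10 = 716.75.
At (906, 77): z_contact = −304.29 + 29.57 + 716.75 = 442.03 m.
Depth below ground = 519 − 442.03 = 77.0 m.

77.0 m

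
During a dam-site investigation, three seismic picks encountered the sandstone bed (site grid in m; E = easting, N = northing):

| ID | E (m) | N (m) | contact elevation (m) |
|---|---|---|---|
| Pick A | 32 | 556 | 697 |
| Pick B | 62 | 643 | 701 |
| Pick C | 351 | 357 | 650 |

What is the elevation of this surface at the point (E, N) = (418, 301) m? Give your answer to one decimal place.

Two edge vectors: Pick A→Pick B = (30, 87, 4), Pick A→Pick C = (319, -199, -47).
Normal n = (Pick A→Pick B) × (Pick A→Pick C) = (-3293, 2686, -33723).
So ∂z/∂E = −n_x/n_z = −0.09765 and ∂z/∂N = −n_y/n_z = 0.07965.
Intercept c from Pick A: 697 + 3.12 − 44.28 = 655.84.
At (418, 301): z = −40.8 + 24.0 + 655.84 = 639.0 m.

639.0 m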